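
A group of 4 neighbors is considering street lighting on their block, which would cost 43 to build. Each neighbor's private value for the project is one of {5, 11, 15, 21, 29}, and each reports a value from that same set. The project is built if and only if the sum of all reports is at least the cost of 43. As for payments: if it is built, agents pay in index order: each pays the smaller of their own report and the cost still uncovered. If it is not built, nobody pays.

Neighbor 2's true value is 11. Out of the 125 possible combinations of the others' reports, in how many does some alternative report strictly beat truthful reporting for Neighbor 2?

Others report (5, 5, 29): truth gives 0; report 5 gives 6 > 0. Violating.
Others report (5, 11, 29): truth gives 0; report 5 gives 6 > 0. Violating.
Others report (5, 15, 21): truth gives 0; report 5 gives 6 > 0. Violating.
Others report (5, 15, 29): truth gives 0; report 5 gives 6 > 0. Violating.
Others report (5, 5, 5): truth gives 0; no alternative beats it.
Others report (5, 5, 11): truth gives 0; no alternative beats it.
(Checking all 125 profiles: 93 have a profitable deviation, 32 do not.)

93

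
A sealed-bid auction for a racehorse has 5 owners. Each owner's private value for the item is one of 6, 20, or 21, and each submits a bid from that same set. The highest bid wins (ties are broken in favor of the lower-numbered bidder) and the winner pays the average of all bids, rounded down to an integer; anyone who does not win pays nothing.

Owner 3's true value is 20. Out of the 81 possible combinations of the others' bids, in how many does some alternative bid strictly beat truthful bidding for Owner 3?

Others bid (6, 6, 6, 21): truth gives 0; bid 21 gives 8 > 0. Violating.
Others bid (6, 6, 20, 21): truth gives 0; bid 21 gives 6 > 0. Violating.
Others bid (6, 6, 21, 6): truth gives 0; bid 21 gives 8 > 0. Violating.
Others bid (6, 6, 21, 20): truth gives 0; bid 21 gives 6 > 0. Violating.
Others bid (6, 6, 6, 6): truth gives 12; no alternative beats it.
Others bid (6, 6, 6, 20): truth gives 9; no alternative beats it.
(Checking all 81 profiles: 28 have a profitable deviation, 53 do not.)

28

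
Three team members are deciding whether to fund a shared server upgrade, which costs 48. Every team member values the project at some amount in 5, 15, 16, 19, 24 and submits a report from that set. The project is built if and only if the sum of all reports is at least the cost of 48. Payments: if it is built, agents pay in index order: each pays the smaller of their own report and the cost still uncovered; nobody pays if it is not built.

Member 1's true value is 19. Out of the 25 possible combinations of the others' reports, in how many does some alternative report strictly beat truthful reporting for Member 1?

Others report (15, 19): truth gives 0; report 15 gives 4 > 0. Violating.
Others report (15, 24): truth gives 0; report 15 gives 4 > 0. Violating.
Others report (16, 16): truth gives 0; report 16 gives 3 > 0. Violating.
Others report (16, 19): truth gives 0; report 15 gives 4 > 0. Violating.
Others report (5, 5): truth gives 0; no alternative beats it.
Others report (5, 15): truth gives 0; no alternative beats it.
(Checking all 25 profiles: 13 have a profitable deviation, 12 do not.)

13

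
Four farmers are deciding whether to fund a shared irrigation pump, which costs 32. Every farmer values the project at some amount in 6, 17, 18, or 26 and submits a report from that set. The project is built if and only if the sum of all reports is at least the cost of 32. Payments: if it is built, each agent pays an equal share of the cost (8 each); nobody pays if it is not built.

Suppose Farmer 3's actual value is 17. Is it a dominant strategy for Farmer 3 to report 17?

Yes

Check each profile of the others' reports and compare truth against every alternative report.
Others report (6, 6, 6): truth gives 9, best alternative gives 9.
Others report (6, 6, 17): truth gives 9, best alternative gives 9.
Others report (6, 6, 18): truth gives 9, best alternative gives 9.
Others report (6, 6, 26): truth gives 9, best alternative gives 9.
Others report (6, 17, 6): truth gives 9, best alternative gives 9.
Others report (6, 17, 17): truth gives 9, best alternative gives 9.
(Remaining 58 profiles checked similarly; truth is weakly best in each.)
In every case the truthful report is at least as good as any alternative, so it is a dominant strategy.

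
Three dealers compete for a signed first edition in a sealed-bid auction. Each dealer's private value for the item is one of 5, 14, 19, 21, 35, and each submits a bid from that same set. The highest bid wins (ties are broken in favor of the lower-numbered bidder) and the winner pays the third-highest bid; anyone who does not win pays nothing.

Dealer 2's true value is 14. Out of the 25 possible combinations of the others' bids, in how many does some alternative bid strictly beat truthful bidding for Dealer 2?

Others bid (5, 19): truth gives 0; bid 19 gives 9 > 0. Violating.
Others bid (5, 21): truth gives 0; bid 21 gives 9 > 0. Violating.
Others bid (5, 35): truth gives 0; bid 35 gives 9 > 0. Violating.
Others bid (14, 5): truth gives 0; bid 19 gives 9 > 0. Violating.
Others bid (5, 5): truth gives 9; no alternative beats it.
Others bid (5, 14): truth gives 9; no alternative beats it.
(Checking all 25 profiles: 6 have a profitable deviation, 19 do not.)

6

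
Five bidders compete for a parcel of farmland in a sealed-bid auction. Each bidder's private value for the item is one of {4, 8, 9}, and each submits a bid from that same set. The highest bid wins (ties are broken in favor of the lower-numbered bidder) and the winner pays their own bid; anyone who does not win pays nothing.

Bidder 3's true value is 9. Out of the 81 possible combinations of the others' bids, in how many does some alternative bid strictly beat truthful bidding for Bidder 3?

Others bid (4, 4, 4, 4): truth gives 0; bid 8 gives 1 > 0. Violating.
Others bid (4, 4, 4, 8): truth gives 0; bid 8 gives 1 > 0. Violating.
Others bid (4, 4, 8, 4): truth gives 0; bid 8 gives 1 > 0. Violating.
Others bid (4, 4, 8, 8): truth gives 0; bid 8 gives 1 > 0. Violating.
Others bid (4, 4, 4, 9): truth gives 0; no alternative beats it.
Others bid (4, 4, 8, 9): truth gives 0; no alternative beats it.
(Checking all 81 profiles: 4 have a profitable deviation, 77 do not.)

4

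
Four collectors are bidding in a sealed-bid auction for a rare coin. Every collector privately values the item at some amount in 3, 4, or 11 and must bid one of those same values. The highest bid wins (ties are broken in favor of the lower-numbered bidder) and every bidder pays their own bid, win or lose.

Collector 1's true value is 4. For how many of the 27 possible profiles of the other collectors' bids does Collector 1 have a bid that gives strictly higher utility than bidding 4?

Others bid (3, 3, 3): truth gives 0; bid 3 gives 1 > 0. Violating.
Others bid (3, 3, 11): truth gives -4; bid 3 gives -3 > -4. Violating.
Others bid (3, 4, 11): truth gives -4; bid 3 gives -3 > -4. Violating.
Others bid (3, 11, 3): truth gives -4; bid 3 gives -3 > -4. Violating.
Others bid (3, 3, 4): truth gives 0; no alternative beats it.
Others bid (3, 4, 3): truth gives 0; no alternative beats it.
(Checking all 27 profiles: 20 have a profitable deviation, 7 do not.)

20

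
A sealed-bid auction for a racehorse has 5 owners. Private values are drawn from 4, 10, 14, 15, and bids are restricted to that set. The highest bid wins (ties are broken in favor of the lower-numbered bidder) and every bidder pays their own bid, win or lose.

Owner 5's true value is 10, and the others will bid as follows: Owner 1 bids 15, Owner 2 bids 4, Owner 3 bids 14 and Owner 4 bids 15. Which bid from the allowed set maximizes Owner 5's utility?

Bid 4: loses but pays 4, utility -4.
Bid 10: loses but pays 10, utility -10.
Bid 14: loses but pays 14, utility -14.
Bid 15: loses but pays 15, utility -15.
The best choice is 4 with utility -4.

4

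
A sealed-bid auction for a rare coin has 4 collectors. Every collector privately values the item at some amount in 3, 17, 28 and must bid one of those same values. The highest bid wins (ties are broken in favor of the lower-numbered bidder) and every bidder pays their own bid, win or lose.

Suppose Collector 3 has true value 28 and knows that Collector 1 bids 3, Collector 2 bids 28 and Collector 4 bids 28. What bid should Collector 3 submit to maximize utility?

Bid 3: loses but pays 3, utility -3.
Bid 17: loses but pays 17, utility -17.
Bid 28: loses but pays 28, utility -28.
The best choice is 3 with utility -3.

3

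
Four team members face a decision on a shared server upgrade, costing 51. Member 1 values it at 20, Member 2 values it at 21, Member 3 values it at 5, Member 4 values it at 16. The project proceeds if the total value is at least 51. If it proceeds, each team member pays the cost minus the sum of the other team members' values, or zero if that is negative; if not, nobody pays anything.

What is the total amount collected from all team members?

Total value 62 ≥ cost 51, so it is built.
Member 1: others sum to 42; max(0, 51 - 42) = 9.
Member 2: others sum to 41; max(0, 51 - 41) = 10.
Member 3: others sum to 57; max(0, 51 - 57) = 0.
Member 4: others sum to 46; max(0, 51 - 46) = 5.
Total collected = 9 + 10 + 0 + 5 = 24.

24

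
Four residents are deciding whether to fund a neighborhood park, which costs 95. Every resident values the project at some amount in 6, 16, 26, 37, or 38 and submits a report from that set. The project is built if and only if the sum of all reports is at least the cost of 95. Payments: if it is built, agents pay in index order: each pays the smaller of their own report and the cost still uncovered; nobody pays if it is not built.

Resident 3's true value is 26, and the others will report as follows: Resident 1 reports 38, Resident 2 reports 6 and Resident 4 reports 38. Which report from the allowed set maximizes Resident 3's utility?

Report 6: project not built, utility 0.
Report 16: project built, pays 16, utility 26 - 16 = 10.
Report 26: project built, pays 26, utility 26 - 26 = 0.
Report 37: project built, pays 37, utility 26 - 37 = -11.
Report 38: project built, pays 38, utility 26 - 38 = -12.
The best choice is 16 with utility 10.

16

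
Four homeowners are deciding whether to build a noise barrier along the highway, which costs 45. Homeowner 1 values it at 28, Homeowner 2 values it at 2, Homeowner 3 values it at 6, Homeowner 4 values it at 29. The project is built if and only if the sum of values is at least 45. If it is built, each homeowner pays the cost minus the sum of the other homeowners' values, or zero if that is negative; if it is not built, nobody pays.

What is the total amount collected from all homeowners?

Total value 65 ≥ cost 45, so it is built.
Homeowner 1: others sum to 37; max(0, 45 - 37) = 8.
Homeowner 2: others sum to 63; max(0, 45 - 63) = 0.
Homeowner 3: others sum to 59; max(0, 45 - 59) = 0.
Homeowner 4: others sum to 36; max(0, 45 - 36) = 9.
Total collected = 8 + 0 + 0 + 9 = 17.

17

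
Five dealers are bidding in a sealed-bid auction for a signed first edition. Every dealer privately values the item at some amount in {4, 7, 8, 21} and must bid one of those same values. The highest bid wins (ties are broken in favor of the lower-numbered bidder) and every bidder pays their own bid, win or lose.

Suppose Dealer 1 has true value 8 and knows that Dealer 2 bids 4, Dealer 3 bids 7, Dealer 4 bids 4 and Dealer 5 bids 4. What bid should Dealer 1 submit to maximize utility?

7

Bid 4: loses but pays 4, utility -4.
Bid 7: wins, pays 7, utility 8 - 7 = 1.
Bid 8: wins, pays 8, utility 8 - 8 = 0.
Bid 21: wins, pays 21, utility 8 - 21 = -13.
The best choice is 7 with utility 1.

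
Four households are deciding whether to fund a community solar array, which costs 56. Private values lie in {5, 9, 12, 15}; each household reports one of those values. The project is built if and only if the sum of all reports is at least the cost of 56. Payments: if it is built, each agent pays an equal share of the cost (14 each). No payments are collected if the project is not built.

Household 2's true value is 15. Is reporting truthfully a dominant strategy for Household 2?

Check each profile of the others' reports and compare truth against every alternative report.
Others report (12, 15, 15): truth gives 1, best alternative gives 0.
Others report (15, 12, 15): truth gives 1, best alternative gives 0.
Others report (15, 15, 12): truth gives 1, best alternative gives 0.
Others report (15, 15, 15): truth gives 1, best alternative gives 1.
Others report (5, 5, 5): truth gives 0, best alternative gives 0.
Others report (5, 5, 9): truth gives 0, best alternative gives 0.
(Remaining 58 profiles checked similarly; truth is weakly best in each.)
In every case the truthful report is at least as good as any alternative, so it is a dominant strategy.

Yes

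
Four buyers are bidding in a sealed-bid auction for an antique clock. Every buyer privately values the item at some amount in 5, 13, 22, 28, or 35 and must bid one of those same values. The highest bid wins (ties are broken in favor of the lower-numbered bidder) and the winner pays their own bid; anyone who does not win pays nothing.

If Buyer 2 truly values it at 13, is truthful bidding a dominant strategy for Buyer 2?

Yes

Check each profile of the others' bids and compare truth against every alternative bid.
Others bid (5, 5, 5): truth gives 0, best alternative gives 0.
Others bid (5, 5, 13): truth gives 0, best alternative gives 0.
Others bid (5, 5, 22): truth gives 0, best alternative gives 0.
Others bid (5, 5, 28): truth gives 0, best alternative gives 0.
Others bid (5, 5, 35): truth gives 0, best alternative gives 0.
Others bid (5, 13, 5): truth gives 0, best alternative gives 0.
(Remaining 119 profiles checked similarly; truth is weakly best in each.)
In every case the truthful bid is at least as good as any alternative, so it is a dominant strategy.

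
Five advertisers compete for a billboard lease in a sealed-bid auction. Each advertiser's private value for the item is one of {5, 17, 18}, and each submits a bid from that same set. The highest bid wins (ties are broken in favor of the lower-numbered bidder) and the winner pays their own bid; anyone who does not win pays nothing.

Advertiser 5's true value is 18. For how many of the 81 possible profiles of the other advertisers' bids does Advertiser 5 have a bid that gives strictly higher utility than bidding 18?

Others bid (5, 5, 5, 5): truth gives 0; bid 17 gives 1 > 0. Violating.
Others bid (5, 5, 5, 17): truth gives 0; no alternative beats it.
Others bid (5, 5, 5, 18): truth gives 0; no alternative beats it.
(Checking all 81 profiles: 1 has a profitable deviation, 80 do not.)

1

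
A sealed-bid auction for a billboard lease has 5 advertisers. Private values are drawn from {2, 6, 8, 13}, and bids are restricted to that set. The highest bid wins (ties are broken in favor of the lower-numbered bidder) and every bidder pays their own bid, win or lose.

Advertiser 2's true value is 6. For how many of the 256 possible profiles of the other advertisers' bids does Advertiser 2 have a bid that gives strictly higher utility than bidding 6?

Others bid (2, 2, 2, 8): truth gives -6; bid 2 gives -2 > -6. Violating.
Others bid (2, 2, 2, 13): truth gives -6; bid 2 gives -2 > -6. Violating.
Others bid (2, 2, 6, 8): truth gives -6; bid 2 gives -2 > -6. Violating.
Others bid (2, 2, 6, 13): truth gives -6; bid 2 gives -2 > -6. Violating.
Others bid (2, 2, 2, 2): truth gives 0; no alternative beats it.
Others bid (2, 2, 2, 6): truth gives 0; no alternative beats it.
(Checking all 256 profiles: 248 have a profitable deviation, 8 do not.)

248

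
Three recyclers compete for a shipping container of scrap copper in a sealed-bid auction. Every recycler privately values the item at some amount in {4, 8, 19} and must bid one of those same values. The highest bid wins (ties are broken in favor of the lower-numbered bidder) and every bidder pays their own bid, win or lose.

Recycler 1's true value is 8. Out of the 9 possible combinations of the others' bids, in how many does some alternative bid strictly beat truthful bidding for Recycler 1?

6

Others bid (4, 4): truth gives 0; bid 4 gives 4 > 0. Violating.
Others bid (4, 19): truth gives -8; bid 4 gives -4 > -8. Violating.
Others bid (8, 19): truth gives -8; bid 4 gives -4 > -8. Violating.
Others bid (19, 4): truth gives -8; bid 4 gives -4 > -8. Violating.
Others bid (4, 8): truth gives 0; no alternative beats it.
Others bid (8, 4): truth gives 0; no alternative beats it.
(Checking all 9 profiles: 6 have a profitable deviation, 3 do not.)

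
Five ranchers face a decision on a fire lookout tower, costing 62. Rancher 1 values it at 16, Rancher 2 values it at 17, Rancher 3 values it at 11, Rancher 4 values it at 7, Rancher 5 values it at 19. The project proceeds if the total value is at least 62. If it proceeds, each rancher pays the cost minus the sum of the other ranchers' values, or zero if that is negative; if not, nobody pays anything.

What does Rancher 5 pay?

Total value 70 ≥ cost 62, so the project is built.
The other ranchers' values sum to 51.
Cost minus that sum is 62 - 51 = 11.

11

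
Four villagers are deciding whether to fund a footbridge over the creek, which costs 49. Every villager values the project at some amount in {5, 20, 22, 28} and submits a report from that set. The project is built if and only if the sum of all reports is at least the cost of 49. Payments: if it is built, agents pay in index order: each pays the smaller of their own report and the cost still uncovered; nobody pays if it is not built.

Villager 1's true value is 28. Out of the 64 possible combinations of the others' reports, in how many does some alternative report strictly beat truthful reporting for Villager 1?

63

Others report (5, 5, 20): truth gives 0; report 20 gives 8 > 0. Violating.
Others report (5, 5, 22): truth gives 0; report 20 gives 8 > 0. Violating.
Others report (5, 5, 28): truth gives 0; report 20 gives 8 > 0. Violating.
Others report (5, 20, 5): truth gives 0; report 20 gives 8 > 0. Violating.
Others report (5, 5, 5): truth gives 0; no alternative beats it.
(Checking all 64 profiles: 63 have a profitable deviation, 1 does not.)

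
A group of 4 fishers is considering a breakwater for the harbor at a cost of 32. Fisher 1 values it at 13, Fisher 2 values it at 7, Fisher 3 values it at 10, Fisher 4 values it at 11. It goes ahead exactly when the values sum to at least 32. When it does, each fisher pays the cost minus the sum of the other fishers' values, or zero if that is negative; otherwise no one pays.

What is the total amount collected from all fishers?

7

Total value 41 ≥ cost 32, so it is built.
Fisher 1: others sum to 28; max(0, 32 - 28) = 4.
Fisher 2: others sum to 34; max(0, 32 - 34) = 0.
Fisher 3: others sum to 31; max(0, 32 - 31) = 1.
Fisher 4: others sum to 30; max(0, 32 - 30) = 2.
Total collected = 4 + 0 + 1 + 2 = 7.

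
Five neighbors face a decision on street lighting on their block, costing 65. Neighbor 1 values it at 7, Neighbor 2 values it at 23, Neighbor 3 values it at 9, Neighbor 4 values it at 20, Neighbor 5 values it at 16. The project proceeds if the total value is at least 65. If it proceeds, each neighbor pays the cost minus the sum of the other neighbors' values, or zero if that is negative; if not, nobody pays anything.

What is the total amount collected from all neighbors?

Total value 75 ≥ cost 65, so it is built.
Neighbor 1: others sum to 68; max(0, 65 - 68) = 0.
Neighbor 2: others sum to 52; max(0, 65 - 52) = 13.
Neighbor 3: others sum to 66; max(0, 65 - 66) = 0.
Neighbor 4: others sum to 55; max(0, 65 - 55) = 10.
Neighbor 5: others sum to 59; max(0, 65 - 59) = 6.
Total collected = 0 + 13 + 0 + 10 + 6 = 29.

29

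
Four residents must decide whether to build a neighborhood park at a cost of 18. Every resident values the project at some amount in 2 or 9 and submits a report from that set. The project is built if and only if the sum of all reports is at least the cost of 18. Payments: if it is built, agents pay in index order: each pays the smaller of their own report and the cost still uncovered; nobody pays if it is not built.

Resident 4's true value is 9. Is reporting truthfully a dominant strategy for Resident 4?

Check each profile of the others' reports and compare truth against every alternative report.
Others report (2, 2, 9): truth gives 4, best alternative gives 0.
Others report (2, 9, 2): truth gives 4, best alternative gives 0.
Others report (9, 2, 2): truth gives 4, best alternative gives 0.
Others report (2, 9, 9): truth gives 9, best alternative gives 9.
Others report (9, 2, 9): truth gives 9, best alternative gives 9.
Others report (9, 9, 2): truth gives 9, best alternative gives 9.
(Remaining 2 profiles checked similarly; truth is weakly best in each.)
In every case the truthful report is at least as good as any alternative, so it is a dominant strategy.

Yes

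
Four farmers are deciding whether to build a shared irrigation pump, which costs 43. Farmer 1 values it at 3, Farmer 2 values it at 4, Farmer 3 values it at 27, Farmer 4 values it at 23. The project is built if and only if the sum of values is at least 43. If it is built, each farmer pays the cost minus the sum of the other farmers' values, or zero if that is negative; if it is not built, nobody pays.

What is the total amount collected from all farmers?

Total value 57 ≥ cost 43, so it is built.
Farmer 1: others sum to 54; max(0, 43 - 54) = 0.
Farmer 2: others sum to 53; max(0, 43 - 53) = 0.
Farmer 3: others sum to 30; max(0, 43 - 30) = 13.
Farmer 4: others sum to 34; max(0, 43 - 34) = 9.
Total collected = 0 + 0 + 13 + 9 = 22.

22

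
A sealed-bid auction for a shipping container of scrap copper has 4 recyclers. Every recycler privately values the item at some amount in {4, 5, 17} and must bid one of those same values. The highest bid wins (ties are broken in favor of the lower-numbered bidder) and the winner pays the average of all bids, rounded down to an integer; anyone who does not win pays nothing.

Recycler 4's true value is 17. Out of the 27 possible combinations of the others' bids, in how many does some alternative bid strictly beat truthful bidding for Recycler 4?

Others bid (4, 4, 4): truth gives 10; bid 5 gives 13 > 10. Violating.
Others bid (4, 4, 5): truth gives 10; no alternative beats it.
Others bid (4, 4, 17): truth gives 0; no alternative beats it.
(Checking all 27 profiles: 1 has a profitable deviation, 26 do not.)

1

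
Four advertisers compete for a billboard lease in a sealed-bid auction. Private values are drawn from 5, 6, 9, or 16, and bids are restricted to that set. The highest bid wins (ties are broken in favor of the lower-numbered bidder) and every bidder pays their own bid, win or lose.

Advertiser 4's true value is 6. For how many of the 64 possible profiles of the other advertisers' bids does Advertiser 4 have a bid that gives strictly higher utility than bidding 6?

Others bid (5, 5, 6): truth gives -6; bid 9 gives -3 > -6. Violating.
Others bid (5, 5, 9): truth gives -6; bid 5 gives -5 > -6. Violating.
Others bid (5, 5, 16): truth gives -6; bid 5 gives -5 > -6. Violating.
Others bid (5, 6, 5): truth gives -6; bid 9 gives -3 > -6. Violating.
Others bid (5, 5, 5): truth gives 0; no alternative beats it.
(Checking all 64 profiles: 63 have a profitable deviation, 1 does not.)

63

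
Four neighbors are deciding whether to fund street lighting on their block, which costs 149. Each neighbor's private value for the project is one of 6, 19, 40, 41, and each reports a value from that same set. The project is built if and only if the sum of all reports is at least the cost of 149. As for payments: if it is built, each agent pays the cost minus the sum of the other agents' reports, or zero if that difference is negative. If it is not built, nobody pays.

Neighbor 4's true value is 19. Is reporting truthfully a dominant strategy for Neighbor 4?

Check each profile of the others' reports and compare truth against every alternative report.
Others report (6, 6, 6): truth gives 0, best alternative gives 0.
Others report (6, 6, 19): truth gives 0, best alternative gives 0.
Others report (6, 6, 40): truth gives 0, best alternative gives 0.
Others report (6, 6, 41): truth gives 0, best alternative gives 0.
Others report (6, 19, 6): truth gives 0, best alternative gives 0.
Others report (6, 19, 19): truth gives 0, best alternative gives 0.
(Remaining 58 profiles checked similarly; truth is weakly best in each.)
In every case the truthful report is at least as good as any alternative, so it is a dominant strategy.

Yes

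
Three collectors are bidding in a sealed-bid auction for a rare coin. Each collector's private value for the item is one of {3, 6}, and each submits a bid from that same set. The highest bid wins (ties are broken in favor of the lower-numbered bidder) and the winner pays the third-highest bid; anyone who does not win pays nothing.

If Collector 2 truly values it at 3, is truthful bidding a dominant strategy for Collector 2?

Yes

Check each profile of the others' bids and compare truth against every alternative bid.
Others bid (3, 3): truth gives 0, best alternative gives 0.
Others bid (3, 6): truth gives 0, best alternative gives 0.
Others bid (6, 3): truth gives 0, best alternative gives 0.
Others bid (6, 6): truth gives 0, best alternative gives 0.
In every case the truthful bid is at least as good as any alternative, so it is a dominant strategy.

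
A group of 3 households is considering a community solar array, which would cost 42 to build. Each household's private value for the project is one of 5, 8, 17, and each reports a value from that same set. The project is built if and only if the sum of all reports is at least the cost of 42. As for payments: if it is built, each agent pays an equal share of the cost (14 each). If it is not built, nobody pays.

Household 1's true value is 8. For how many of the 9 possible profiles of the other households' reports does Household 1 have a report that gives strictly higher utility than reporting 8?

Others report (17, 17): truth gives -6; report 5 gives 0 > -6. Violating.
Others report (5, 5): truth gives 0; no alternative beats it.
Others report (5, 8): truth gives 0; no alternative beats it.
(Checking all 9 profiles: 1 has a profitable deviation, 8 do not.)

1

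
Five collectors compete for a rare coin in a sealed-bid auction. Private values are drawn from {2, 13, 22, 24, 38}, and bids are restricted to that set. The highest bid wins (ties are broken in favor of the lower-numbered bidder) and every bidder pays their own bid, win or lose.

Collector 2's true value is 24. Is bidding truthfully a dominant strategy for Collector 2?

Consider the case where Collector 1 bids 2, Collector 3 bids 2, Collector 4 bids 2 and Collector 5 bids 2.
Truthful bid 24: wins, pays 24, utility 24 - 24 = 0.
Bid 13 instead: wins, pays 13, utility 24 - 13 = 11.
Since 11 > 0, bidding 13 is strictly better here, so truthful bidding is not dominant.

No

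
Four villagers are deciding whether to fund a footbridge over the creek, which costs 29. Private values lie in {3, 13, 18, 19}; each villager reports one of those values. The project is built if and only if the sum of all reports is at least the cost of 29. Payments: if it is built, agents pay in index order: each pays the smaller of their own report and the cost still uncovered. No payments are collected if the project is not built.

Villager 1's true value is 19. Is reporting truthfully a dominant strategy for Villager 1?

Consider the case where Villager 2 reports 3, Villager 3 reports 3 and Villager 4 reports 13.
Truthful report 19: project built, pays 19, utility 19 - 19 = 0.
Report 13 instead: project built, pays 13, utility 19 - 13 = 6.
Since 6 > 0, reporting 13 is strictly better here, so truthful reporting is not dominant.

No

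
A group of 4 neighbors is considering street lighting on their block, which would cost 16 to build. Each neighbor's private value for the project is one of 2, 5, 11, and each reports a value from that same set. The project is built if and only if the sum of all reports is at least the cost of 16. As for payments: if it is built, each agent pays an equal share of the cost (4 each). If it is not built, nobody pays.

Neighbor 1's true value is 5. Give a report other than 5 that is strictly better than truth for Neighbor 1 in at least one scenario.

11

Suppose Neighbor 2 reports 2, Neighbor 3 reports 2 and Neighbor 4 reports 2.
Report 5: project not built, utility 0.
Report 11: project built, pays 4, utility 5 - 4 = 1.
So reporting 11 beats truth here (1 > 0).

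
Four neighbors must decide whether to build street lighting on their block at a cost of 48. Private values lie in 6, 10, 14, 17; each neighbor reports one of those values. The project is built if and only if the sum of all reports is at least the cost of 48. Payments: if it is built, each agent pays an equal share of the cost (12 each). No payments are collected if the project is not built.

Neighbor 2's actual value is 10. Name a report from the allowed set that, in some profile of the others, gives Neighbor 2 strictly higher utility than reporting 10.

6

Suppose Neighbor 1 reports 6, Neighbor 3 reports 17 and Neighbor 4 reports 17.
Report 10: project built, pays 12, utility 10 - 12 = -2.
Report 6: project not built, utility 0.
So reporting 6 beats truth here (0 > -2).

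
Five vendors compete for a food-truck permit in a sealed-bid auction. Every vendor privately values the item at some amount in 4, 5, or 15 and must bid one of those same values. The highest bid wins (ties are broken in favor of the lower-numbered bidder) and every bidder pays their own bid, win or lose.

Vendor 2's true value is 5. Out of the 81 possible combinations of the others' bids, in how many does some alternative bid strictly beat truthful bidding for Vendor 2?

Others bid (4, 4, 4, 15): truth gives -5; bid 4 gives -4 > -5. Violating.
Others bid (4, 4, 5, 15): truth gives -5; bid 4 gives -4 > -5. Violating.
Others bid (4, 4, 15, 4): truth gives -5; bid 4 gives -4 > -5. Violating.
Others bid (4, 4, 15, 5): truth gives -5; bid 4 gives -4 > -5. Violating.
Others bid (4, 4, 4, 4): truth gives 0; no alternative beats it.
Others bid (4, 4, 4, 5): truth gives 0; no alternative beats it.
(Checking all 81 profiles: 73 have a profitable deviation, 8 do not.)

73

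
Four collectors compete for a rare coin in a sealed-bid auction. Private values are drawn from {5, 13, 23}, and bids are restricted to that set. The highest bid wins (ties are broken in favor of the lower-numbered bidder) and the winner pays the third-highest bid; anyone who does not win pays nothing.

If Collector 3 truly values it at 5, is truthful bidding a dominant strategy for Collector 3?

Yes

Check each profile of the others' bids and compare truth against every alternative bid.
Others bid (5, 5, 5): truth gives 0, best alternative gives 0.
Others bid (5, 5, 13): truth gives 0, best alternative gives 0.
Others bid (5, 5, 23): truth gives 0, best alternative gives 0.
Others bid (5, 13, 5): truth gives 0, best alternative gives 0.
Others bid (5, 13, 13): truth gives 0, best alternative gives 0.
Others bid (5, 13, 23): truth gives 0, best alternative gives 0.
(Remaining 21 profiles checked similarly; truth is weakly best in each.)
In every case the truthful bid is at least as good as any alternative, so it is a dominant strategy.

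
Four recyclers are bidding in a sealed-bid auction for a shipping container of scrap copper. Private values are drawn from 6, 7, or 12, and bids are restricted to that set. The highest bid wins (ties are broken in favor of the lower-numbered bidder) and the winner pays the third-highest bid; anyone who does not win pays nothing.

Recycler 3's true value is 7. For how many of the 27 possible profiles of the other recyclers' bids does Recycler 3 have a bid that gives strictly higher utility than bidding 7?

Others bid (6, 6, 12): truth gives 0; bid 12 gives 1 > 0. Violating.
Others bid (6, 7, 6): truth gives 0; bid 12 gives 1 > 0. Violating.
Others bid (7, 6, 6): truth gives 0; bid 12 gives 1 > 0. Violating.
Others bid (6, 6, 6): truth gives 1; no alternative beats it.
Others bid (6, 6, 7): truth gives 1; no alternative beats it.
(Checking all 27 profiles: 3 have a profitable deviation, 24 do not.)

3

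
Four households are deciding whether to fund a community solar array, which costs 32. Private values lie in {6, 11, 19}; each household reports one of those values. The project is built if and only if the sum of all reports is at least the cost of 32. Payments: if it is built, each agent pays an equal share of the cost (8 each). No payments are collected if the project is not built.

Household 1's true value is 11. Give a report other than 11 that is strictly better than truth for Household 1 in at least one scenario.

19

Suppose Household 2 reports 6, Household 3 reports 6 and Household 4 reports 6.
Report 11: project not built, utility 0.
Report 19: project built, pays 8, utility 11 - 8 = 3.
So reporting 19 beats truth here (3 > 0).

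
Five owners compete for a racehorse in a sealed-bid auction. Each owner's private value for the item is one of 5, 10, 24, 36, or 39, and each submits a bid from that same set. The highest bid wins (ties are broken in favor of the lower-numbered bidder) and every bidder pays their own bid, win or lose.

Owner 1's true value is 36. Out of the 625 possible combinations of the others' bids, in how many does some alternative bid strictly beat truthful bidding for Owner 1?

Others bid (5, 5, 5, 5): truth gives 0; bid 5 gives 31 > 0. Violating.
Others bid (5, 5, 5, 10): truth gives 0; bid 10 gives 26 > 0. Violating.
Others bid (5, 5, 5, 24): truth gives 0; bid 24 gives 12 > 0. Violating.
Others bid (5, 5, 5, 39): truth gives -36; bid 39 gives -3 > -36. Violating.
Others bid (5, 5, 5, 36): truth gives 0; no alternative beats it.
Others bid (5, 5, 10, 36): truth gives 0; no alternative beats it.
(Checking all 625 profiles: 450 have a profitable deviation, 175 do not.)

450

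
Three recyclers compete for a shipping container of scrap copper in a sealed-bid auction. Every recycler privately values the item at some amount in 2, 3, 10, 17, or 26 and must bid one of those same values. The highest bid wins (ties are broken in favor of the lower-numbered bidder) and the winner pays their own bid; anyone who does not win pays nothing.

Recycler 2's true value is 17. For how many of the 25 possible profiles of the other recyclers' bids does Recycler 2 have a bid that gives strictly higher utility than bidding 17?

6

Others bid (2, 2): truth gives 0; bid 3 gives 14 > 0. Violating.
Others bid (2, 3): truth gives 0; bid 3 gives 14 > 0. Violating.
Others bid (2, 10): truth gives 0; bid 10 gives 7 > 0. Violating.
Others bid (3, 2): truth gives 0; bid 10 gives 7 > 0. Violating.
Others bid (2, 17): truth gives 0; no alternative beats it.
Others bid (2, 26): truth gives 0; no alternative beats it.
(Checking all 25 profiles: 6 have a profitable deviation, 19 do not.)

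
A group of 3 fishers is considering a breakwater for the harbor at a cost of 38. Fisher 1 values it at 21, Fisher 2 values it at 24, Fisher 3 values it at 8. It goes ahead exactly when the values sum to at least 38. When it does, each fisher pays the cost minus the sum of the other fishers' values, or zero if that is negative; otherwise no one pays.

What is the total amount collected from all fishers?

Total value 53 ≥ cost 38, so it is built.
Fisher 1: others sum to 32; max(0, 38 - 32) = 6.
Fisher 2: others sum to 29; max(0, 38 - 29) = 9.
Fisher 3: others sum to 45; max(0, 38 - 45) = 0.
Total collected = 6 + 9 + 0 = 15.

15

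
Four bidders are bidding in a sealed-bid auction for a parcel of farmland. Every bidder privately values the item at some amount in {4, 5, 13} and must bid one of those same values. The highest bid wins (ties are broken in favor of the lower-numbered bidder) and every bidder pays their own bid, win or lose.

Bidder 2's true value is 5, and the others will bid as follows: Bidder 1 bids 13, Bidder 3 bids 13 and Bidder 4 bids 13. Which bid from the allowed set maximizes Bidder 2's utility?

4

Bid 4: loses but pays 4, utility -4.
Bid 5: loses but pays 5, utility -5.
Bid 13: loses but pays 13, utility -13.
The best choice is 4 with utility -4.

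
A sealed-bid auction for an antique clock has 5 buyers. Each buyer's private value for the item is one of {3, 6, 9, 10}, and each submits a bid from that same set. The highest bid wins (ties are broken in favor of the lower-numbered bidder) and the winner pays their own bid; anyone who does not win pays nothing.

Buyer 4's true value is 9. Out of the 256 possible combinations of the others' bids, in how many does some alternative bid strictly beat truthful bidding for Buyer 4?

2

Others bid (3, 3, 3, 3): truth gives 0; bid 6 gives 3 > 0. Violating.
Others bid (3, 3, 3, 6): truth gives 0; bid 6 gives 3 > 0. Violating.
Others bid (3, 3, 3, 9): truth gives 0; no alternative beats it.
Others bid (3, 3, 3, 10): truth gives 0; no alternative beats it.
(Checking all 256 profiles: 2 have a profitable deviation, 254 do not.)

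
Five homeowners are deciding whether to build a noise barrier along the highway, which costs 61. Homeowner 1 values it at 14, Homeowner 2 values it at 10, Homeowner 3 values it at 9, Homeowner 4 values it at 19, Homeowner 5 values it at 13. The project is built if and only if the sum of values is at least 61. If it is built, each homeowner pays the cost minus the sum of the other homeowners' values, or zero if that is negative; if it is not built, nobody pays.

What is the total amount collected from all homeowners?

45

Total value 65 ≥ cost 61, so it is built.
Homeowner 1: others sum to 51; max(0, 61 - 51) = 10.
Homeowner 2: others sum to 55; max(0, 61 - 55) = 6.
Homeowner 3: others sum to 56; max(0, 61 - 56) = 5.
Homeowner 4: others sum to 46; max(0, 61 - 46) = 15.
Homeowner 5: others sum to 52; max(0, 61 - 52) = 9.
Total collected = 10 + 6 + 5 + 15 + 9 = 45.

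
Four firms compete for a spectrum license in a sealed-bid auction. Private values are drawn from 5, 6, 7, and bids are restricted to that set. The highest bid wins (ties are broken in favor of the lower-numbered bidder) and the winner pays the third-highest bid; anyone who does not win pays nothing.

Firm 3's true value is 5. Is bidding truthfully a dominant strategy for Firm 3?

Yes

Check each profile of the others' bids and compare truth against every alternative bid.
Others bid (5, 5, 5): truth gives 0, best alternative gives 0.
Others bid (5, 5, 6): truth gives 0, best alternative gives 0.
Others bid (5, 5, 7): truth gives 0, best alternative gives 0.
Others bid (5, 6, 5): truth gives 0, best alternative gives 0.
Others bid (5, 6, 6): truth gives 0, best alternative gives 0.
Others bid (5, 6, 7): truth gives 0, best alternative gives 0.
(Remaining 21 profiles checked similarly; truth is weakly best in each.)
In every case the truthful bid is at least as good as any alternative, so it is a dominant strategy.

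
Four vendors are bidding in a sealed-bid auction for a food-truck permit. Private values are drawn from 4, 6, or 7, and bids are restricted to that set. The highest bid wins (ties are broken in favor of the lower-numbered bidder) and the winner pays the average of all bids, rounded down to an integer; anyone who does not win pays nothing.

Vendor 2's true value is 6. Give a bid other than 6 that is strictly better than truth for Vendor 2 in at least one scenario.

7

Suppose Vendor 1 bids 4, Vendor 3 bids 4 and Vendor 4 bids 7.
Bid 6: loses, pays 0, utility 0.
Bid 7: wins, pays 5, utility 6 - 5 = 1.
So bidding 7 beats truth here (1 > 0).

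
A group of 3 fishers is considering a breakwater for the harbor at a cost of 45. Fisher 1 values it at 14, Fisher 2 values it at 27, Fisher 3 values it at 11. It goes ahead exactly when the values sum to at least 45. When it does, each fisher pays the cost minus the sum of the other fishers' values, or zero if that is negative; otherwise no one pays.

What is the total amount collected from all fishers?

31

Total value 52 ≥ cost 45, so it is built.
Fisher 1: others sum to 38; max(0, 45 - 38) = 7.
Fisher 2: others sum to 25; max(0, 45 - 25) = 20.
Fisher 3: others sum to 41; max(0, 45 - 41) = 4.
Total collected = 7 + 20 + 4 = 31.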